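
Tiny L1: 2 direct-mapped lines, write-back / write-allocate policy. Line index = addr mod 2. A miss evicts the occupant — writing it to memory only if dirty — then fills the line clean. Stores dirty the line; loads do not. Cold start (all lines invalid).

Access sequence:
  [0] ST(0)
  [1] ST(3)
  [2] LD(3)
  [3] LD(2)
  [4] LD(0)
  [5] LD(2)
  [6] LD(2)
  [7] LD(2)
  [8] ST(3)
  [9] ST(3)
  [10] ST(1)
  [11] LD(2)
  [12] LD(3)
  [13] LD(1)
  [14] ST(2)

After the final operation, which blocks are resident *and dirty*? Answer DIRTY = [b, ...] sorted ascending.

0: W B0 → L0 miss [D]
1: W B3 → L1 miss [D]
2: R B3 → L1 hit [D]
3: R B2 → L0 miss wb→B0 [-]
4: R B0 → L0 miss [-]
5: R B2 → L0 miss [-]
6: R B2 → L0 hit [-]
7: R B2 → L0 hit [-]
8: W B3 → L1 hit [D]
9: W B3 → L1 hit [D]
10: W B1 → L1 miss wb→B3 [D]
11: R B2 → L0 hit [-]
12: R B3 → L1 miss wb→B1 [-]
13: R B1 → L1 miss [-]
14: W B2 → L0 hit [D]

DIRTY = [2]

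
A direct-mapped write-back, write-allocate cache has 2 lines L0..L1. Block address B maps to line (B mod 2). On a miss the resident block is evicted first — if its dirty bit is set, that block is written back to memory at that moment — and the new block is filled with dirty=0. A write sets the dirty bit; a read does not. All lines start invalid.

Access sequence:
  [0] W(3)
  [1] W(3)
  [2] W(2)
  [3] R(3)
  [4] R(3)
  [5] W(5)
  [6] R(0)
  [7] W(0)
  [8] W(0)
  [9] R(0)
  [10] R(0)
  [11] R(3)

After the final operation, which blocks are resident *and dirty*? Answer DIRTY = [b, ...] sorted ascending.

0: W B3 → L1 miss [D]
1: W B3 → L1 hit [D]
2: W B2 → L0 miss [D]
3: R B3 → L1 hit [D]
4: R B3 → L1 hit [D]
5: W B5 → L1 miss wb→B3 [D]
6: R B0 → L0 miss wb→B2 [-]
7: W B0 → L0 hit [D]
8: W B0 → L0 hit [D]
9: R B0 → L0 hit [D]
10: R B0 → L0 hit [D]
11: R B3 → L1 miss wb→B5 [-]

DIRTY = [0]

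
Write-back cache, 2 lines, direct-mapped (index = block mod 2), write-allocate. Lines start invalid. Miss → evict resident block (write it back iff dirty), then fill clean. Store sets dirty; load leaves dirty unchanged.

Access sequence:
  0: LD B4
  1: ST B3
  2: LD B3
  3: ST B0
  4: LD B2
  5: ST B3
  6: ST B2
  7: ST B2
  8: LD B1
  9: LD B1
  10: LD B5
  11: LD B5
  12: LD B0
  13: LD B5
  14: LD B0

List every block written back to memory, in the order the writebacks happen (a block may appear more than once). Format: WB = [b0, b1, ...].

0: R B4 → L0 miss [-]
1: W B3 → L1 miss [D]
2: R B3 → L1 hit [D]
3: W B0 → L0 miss [D]
4: R B2 → L0 miss wb→B0 [-]
5: W B3 → L1 hit [D]
6: W B2 → L0 hit [D]
7: W B2 → L0 hit [D]
8: R B1 → L1 miss wb→B3 [-]
9: R B1 → L1 hit [-]
10: R B5 → L1 miss [-]
11: R B5 → L1 hit [-]
12: R B0 → L0 miss wb→B2 [-]
13: R B5 → L1 hit [-]
14: R B0 → L0 hit [-]

WB = [0, 3, 2]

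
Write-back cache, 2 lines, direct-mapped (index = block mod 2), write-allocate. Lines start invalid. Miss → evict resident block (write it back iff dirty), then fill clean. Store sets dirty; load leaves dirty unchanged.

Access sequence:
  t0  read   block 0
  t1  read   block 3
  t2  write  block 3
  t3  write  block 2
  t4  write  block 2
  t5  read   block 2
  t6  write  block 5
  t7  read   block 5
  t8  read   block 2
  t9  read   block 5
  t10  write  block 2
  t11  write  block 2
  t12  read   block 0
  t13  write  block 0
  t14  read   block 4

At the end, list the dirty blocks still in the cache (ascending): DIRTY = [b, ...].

DIRTY = [5]

0: R B0 → L0 miss [-]
1: R B3 → L1 miss [-]
2: W B3 → L1 hit [D]
3: W B2 → L0 miss [D]
4: W B2 → L0 hit [D]
5: R B2 → L0 hit [D]
6: W B5 → L1 miss wb→B3 [D]
7: R B5 → L1 hit [D]
8: R B2 → L0 hit [D]
9: R B5 → L1 hit [D]
10: W B2 → L0 hit [D]
11: W B2 → L0 hit [D]
12: R B0 → L0 miss wb→B2 [-]
13: W B0 → L0 hit [D]
14: R B4 → L0 miss wb→B0 [-]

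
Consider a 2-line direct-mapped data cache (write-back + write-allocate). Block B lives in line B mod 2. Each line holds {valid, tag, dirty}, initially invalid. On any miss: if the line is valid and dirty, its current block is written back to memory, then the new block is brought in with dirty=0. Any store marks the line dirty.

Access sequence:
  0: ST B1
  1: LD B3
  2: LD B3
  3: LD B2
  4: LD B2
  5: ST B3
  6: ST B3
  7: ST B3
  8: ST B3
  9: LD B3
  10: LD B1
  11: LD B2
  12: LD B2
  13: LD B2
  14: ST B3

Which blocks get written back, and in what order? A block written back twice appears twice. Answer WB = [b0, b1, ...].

  0 | W B1 → L1 miss [D]
  1 | R B3 → L1 miss wb→B1 [-]
  2 | R B3 → L1 hit [-]
  3 | R B2 → L0 miss [-]
  4 | R B2 → L0 hit [-]
  5 | W B3 → L1 hit [D]
  6 | W B3 → L1 hit [D]
  7 | W B3 → L1 hit [D]
  8 | W B3 → L1 hit [D]
  9 | R B3 → L1 hit [D]
  10 | R B1 → L1 miss wb→B3 [-]
  11 | R B2 → L0 hit [-]
  12 | R B2 → L0 hit [-]
  13 | R B2 → L0 hit [-]
  14 | W B3 → L1 miss [D]

WB = [1, 3]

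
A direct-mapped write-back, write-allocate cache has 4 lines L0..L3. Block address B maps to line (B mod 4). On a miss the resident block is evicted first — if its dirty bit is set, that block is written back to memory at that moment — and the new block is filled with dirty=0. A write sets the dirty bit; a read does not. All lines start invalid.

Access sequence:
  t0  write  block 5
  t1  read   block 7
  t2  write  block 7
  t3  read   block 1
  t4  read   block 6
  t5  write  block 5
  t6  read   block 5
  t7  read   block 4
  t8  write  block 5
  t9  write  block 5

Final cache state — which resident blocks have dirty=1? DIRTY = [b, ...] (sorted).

  0 | W B5 → L1 miss [D]
  1 | R B7 → L3 miss [-]
  2 | W B7 → L3 hit [D]
  3 | R B1 → L1 miss wb→B5 [-]
  4 | R B6 → L2 miss [-]
  5 | W B5 → L1 miss [D]
  6 | R B5 → L1 hit [D]
  7 | R B4 → L0 miss [-]
  8 | W B5 → L1 hit [D]
  9 | W B5 → L1 hit [D]

DIRTY = [5, 7]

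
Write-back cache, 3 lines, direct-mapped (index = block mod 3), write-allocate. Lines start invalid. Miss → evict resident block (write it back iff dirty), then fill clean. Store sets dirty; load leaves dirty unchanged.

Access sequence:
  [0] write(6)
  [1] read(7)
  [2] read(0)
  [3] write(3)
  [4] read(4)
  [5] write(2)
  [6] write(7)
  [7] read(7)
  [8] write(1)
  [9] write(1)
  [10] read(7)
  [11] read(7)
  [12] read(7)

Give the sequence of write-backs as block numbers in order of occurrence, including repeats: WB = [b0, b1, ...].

WB = [6, 7, 1]

0: W B6 -> L0 miss  d=D]
1: R B7 -> L1 miss  d=-]
2: R B0 -> L0 miss wb->B6  d=-]
3: W B3 -> L0 miss  d=D]
4: R B4 -> L1 miss  d=-]
5: W B2 -> L2 miss  d=D]
6: W B7 -> L1 miss  d=D]
7: R B7 -> L1 hit  d=D]
8: W B1 -> L1 miss wb->B7  d=D]
9: W B1 -> L1 hit  d=D]
10: R B7 -> L1 miss wb->B1  d=-]
11: R B7 -> L1 hit  d=-]
12: R B7 -> L1 hit  d=-]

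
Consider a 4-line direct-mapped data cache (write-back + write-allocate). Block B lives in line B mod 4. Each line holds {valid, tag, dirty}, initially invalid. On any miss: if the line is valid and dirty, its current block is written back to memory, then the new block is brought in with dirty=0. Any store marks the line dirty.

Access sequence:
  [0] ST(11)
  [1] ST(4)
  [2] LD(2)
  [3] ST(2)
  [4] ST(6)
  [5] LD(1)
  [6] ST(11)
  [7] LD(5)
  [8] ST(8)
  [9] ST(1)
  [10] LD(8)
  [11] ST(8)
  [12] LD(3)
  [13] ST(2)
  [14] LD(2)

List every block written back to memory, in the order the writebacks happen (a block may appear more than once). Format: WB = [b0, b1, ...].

0: W B11 → L3 miss [D]
1: W B4 → L0 miss [D]
2: R B2 → L2 miss [-]
3: W B2 → L2 hit [D]
4: W B6 → L2 miss wb→B2 [D]
5: R B1 → L1 miss [-]
6: W B11 → L3 hit [D]
7: R B5 → L1 miss [-]
8: W B8 → L0 miss wb→B4 [D]
9: W B1 → L1 miss [D]
10: R B8 → L0 hit [D]
11: W B8 → L0 hit [D]
12: R B3 → L3 miss wb→B11 [-]
13: W B2 → L2 miss wb→B6 [D]
14: R B2 → L2 hit [D]

WB = [2, 4, 11, 6]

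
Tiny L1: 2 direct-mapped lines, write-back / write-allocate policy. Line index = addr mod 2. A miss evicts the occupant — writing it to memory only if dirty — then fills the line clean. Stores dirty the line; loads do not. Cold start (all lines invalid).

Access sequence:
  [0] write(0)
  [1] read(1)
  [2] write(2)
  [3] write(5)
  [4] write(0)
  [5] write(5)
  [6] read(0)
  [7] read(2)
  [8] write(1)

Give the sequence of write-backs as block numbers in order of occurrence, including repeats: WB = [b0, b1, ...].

  0 | W B0 → L0 miss [D]
  1 | R B1 → L1 miss [-]
  2 | W B2 → L0 miss wb→B0 [D]
  3 | W B5 → L1 miss [D]
  4 | W B0 → L0 miss wb→B2 [D]
  5 | W B5 → L1 hit [D]
  6 | R B0 → L0 hit [D]
  7 | R B2 → L0 miss wb→B0 [-]
  8 | W B1 → L1 miss wb→B5 [D]

WB = [0, 2, 0, 5]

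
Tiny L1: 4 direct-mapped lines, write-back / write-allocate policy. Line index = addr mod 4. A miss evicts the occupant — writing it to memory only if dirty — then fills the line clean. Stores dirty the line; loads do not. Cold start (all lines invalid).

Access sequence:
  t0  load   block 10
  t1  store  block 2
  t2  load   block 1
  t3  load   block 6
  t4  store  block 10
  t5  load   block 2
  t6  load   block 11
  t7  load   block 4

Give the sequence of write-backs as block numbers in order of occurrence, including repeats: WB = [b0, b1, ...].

0: R B10 -> L2 miss  d=-]
1: W B2 -> L2 miss  d=D]
2: R B1 -> L1 miss  d=-]
3: R B6 -> L2 miss wb->B2  d=-]
4: W B10 -> L2 miss  d=D]
5: R B2 -> L2 miss wb->B10  d=-]
6: R B11 -> L3 miss  d=-]
7: R B4 -> L0 miss  d=-]

WB = [2, 10]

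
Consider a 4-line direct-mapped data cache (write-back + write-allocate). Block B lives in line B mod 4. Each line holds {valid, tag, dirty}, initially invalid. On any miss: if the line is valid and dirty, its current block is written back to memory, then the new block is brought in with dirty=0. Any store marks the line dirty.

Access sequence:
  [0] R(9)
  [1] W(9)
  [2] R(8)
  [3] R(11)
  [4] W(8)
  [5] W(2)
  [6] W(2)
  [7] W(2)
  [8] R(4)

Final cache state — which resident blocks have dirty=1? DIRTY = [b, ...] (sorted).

0: R B9 → L1 miss [-]
1: W B9 → L1 hit [D]
2: R B8 → L0 miss [-]
3: R B11 → L3 miss [-]
4: W B8 → L0 hit [D]
5: W B2 → L2 miss [D]
6: W B2 → L2 hit [D]
7: W B2 → L2 hit [D]
8: R B4 → L0 miss wb→B8 [-]

DIRTY = [2, 9]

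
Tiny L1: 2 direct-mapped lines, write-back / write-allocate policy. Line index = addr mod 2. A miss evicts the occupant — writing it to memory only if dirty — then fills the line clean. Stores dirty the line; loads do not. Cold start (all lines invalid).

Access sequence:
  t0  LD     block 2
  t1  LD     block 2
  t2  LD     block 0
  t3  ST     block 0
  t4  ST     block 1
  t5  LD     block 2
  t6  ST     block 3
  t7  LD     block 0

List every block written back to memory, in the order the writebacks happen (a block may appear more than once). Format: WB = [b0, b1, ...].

0: R B2 → L0 miss [-]
1: R B2 → L0 hit [-]
2: R B0 → L0 miss [-]
3: W B0 → L0 hit [D]
4: W B1 → L1 miss [D]
5: R B2 → L0 miss wb→B0 [-]
6: W B3 → L1 miss wb→B1 [D]
7: R B0 → L0 miss [-]

WB = [0, 1]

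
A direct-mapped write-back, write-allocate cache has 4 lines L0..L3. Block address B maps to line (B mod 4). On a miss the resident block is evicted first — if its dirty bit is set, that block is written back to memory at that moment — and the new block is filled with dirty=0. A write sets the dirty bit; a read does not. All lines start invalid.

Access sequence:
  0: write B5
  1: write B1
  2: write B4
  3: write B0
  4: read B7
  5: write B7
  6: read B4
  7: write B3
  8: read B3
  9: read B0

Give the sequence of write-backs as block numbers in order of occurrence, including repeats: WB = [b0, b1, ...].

0: W B5 -> L1 miss  d=D]
1: W B1 -> L1 miss wb->B5  d=D]
2: W B4 -> L0 miss  d=D]
3: W B0 -> L0 miss wb->B4  d=D]
4: R B7 -> L3 miss  d=-]
5: W B7 -> L3 hit  d=D]
6: R B4 -> L0 miss wb->B0  d=-]
7: W B3 -> L3 miss wb->B7  d=D]
8: R B3 -> L3 hit  d=D]
9: R B0 -> L0 miss  d=-]

WB = [5, 4, 0, 7]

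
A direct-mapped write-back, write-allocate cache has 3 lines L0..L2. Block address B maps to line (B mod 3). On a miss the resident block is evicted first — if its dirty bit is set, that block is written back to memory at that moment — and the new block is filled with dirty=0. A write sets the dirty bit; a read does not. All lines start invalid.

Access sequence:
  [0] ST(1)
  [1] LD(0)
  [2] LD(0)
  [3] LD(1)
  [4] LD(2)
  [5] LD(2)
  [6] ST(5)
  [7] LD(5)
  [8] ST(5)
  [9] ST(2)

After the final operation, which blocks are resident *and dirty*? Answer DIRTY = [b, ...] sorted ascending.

DIRTY = [1, 2]

0: W B1 → L1 miss [D]
1: R B0 → L0 miss [-]
2: R B0 → L0 hit [-]
3: R B1 → L1 hit [D]
4: R B2 → L2 miss [-]
5: R B2 → L2 hit [-]
6: W B5 → L2 miss [D]
7: R B5 → L2 hit [D]
8: W B5 → L2 hit [D]
9: W B2 → L2 miss wb→B5 [D]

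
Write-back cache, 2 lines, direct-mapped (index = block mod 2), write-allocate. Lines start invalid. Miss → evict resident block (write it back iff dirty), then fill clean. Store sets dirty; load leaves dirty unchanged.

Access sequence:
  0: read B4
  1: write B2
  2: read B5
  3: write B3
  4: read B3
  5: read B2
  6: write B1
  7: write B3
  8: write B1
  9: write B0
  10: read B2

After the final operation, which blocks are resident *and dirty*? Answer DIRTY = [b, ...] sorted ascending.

DIRTY = [1]

0: R B4 -> L0 miss  d=-]
1: W B2 -> L0 miss  d=D]
2: R B5 -> L1 miss  d=-]
3: W B3 -> L1 miss  d=D]
4: R B3 -> L1 hit  d=D]
5: R B2 -> L0 hit  d=D]
6: W B1 -> L1 miss wb->B3  d=D]
7: W B3 -> L1 miss wb->B1  d=D]
8: W B1 -> L1 miss wb->B3  d=D]
9: W B0 -> L0 miss wb->B2  d=D]
10: R B2 -> L0 miss wb->B0  d=-]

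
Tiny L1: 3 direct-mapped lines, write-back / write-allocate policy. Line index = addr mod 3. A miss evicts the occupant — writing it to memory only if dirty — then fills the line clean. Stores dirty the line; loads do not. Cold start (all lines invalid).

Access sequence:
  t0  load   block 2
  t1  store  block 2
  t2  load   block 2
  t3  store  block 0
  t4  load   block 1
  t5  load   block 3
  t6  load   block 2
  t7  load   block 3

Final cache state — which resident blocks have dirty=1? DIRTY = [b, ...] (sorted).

0: R B2 -> L2 miss  d=-]
1: W B2 -> L2 hit  d=D]
2: R B2 -> L2 hit  d=D]
3: W B0 -> L0 miss  d=D]
4: R B1 -> L1 miss  d=-]
5: R B3 -> L0 miss wb->B0  d=-]
6: R B2 -> L2 hit  d=D]
7: R B3 -> L0 hit  d=-]

DIRTY = [2]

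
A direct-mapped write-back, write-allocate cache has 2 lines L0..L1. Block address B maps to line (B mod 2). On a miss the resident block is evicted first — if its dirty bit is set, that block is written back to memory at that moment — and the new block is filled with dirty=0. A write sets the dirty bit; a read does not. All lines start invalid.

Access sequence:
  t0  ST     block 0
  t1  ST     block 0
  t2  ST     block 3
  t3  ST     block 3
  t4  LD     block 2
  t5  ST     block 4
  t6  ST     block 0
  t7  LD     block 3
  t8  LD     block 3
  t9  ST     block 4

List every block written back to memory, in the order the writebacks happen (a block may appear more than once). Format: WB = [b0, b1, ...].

WB = [0, 4, 0]

0: W B0 -> L0 miss  d=D]
1: W B0 -> L0 hit  d=D]
2: W B3 -> L1 miss  d=D]
3: W B3 -> L1 hit  d=D]
4: R B2 -> L0 miss wb->B0  d=-]
5: W B4 -> L0 miss  d=D]
6: W B0 -> L0 miss wb->B4  d=D]
7: R B3 -> L1 hit  d=D]
8: R B3 -> L1 hit  d=D]
9: W B4 -> L0 miss wb->B0  d=D]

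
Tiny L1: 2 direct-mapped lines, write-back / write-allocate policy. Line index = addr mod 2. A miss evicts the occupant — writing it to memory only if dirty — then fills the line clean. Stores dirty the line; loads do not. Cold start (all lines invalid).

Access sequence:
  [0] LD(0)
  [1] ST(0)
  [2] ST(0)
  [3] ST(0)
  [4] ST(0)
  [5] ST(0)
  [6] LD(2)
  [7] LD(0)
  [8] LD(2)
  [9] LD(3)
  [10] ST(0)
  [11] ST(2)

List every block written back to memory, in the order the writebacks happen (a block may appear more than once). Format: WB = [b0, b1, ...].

0: R B0 → L0 miss [-]
1: W B0 → L0 hit [D]
2: W B0 → L0 hit [D]
3: W B0 → L0 hit [D]
4: W B0 → L0 hit [D]
5: W B0 → L0 hit [D]
6: R B2 → L0 miss wb→B0 [-]
7: R B0 → L0 miss [-]
8: R B2 → L0 miss [-]
9: R B3 → L1 miss [-]
10: W B0 → L0 miss [D]
11: W B2 → L0 miss wb→B0 [D]

WB = [0, 0]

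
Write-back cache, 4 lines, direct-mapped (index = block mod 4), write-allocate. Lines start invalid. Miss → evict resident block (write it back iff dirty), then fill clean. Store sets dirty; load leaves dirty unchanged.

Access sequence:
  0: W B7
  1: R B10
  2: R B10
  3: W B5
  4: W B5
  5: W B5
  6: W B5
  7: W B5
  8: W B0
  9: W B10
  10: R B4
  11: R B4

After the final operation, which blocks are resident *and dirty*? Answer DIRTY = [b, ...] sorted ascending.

0: W B7 → L3 miss [D]
1: R B10 → L2 miss [-]
2: R B10 → L2 hit [-]
3: W B5 → L1 miss [D]
4: W B5 → L1 hit [D]
5: W B5 → L1 hit [D]
6: W B5 → L1 hit [D]
7: W B5 → L1 hit [D]
8: W B0 → L0 miss [D]
9: W B10 → L2 hit [D]
10: R B4 → L0 miss wb→B0 [-]
11: R B4 → L0 hit [-]

DIRTY = [5, 7, 10]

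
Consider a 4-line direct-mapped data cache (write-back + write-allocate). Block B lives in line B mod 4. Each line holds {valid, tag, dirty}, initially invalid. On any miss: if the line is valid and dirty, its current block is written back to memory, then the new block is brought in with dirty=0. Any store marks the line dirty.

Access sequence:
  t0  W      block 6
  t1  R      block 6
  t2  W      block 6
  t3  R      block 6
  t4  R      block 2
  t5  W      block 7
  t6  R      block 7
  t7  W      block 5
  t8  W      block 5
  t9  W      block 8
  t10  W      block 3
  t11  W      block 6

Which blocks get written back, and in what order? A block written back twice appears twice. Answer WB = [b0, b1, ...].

WB = [6, 7]

  0 | W B6 → L2 miss [D]
  1 | R B6 → L2 hit [D]
  2 | W B6 → L2 hit [D]
  3 | R B6 → L2 hit [D]
  4 | R B2 → L2 miss wb→B6 [-]
  5 | W B7 → L3 miss [D]
  6 | R B7 → L3 hit [D]
  7 | W B5 → L1 miss [D]
  8 | W B5 → L1 hit [D]
  9 | W B8 → L0 miss [D]
  10 | W B3 → L3 miss wb→B7 [D]
  11 | W B6 → L2 miss [D]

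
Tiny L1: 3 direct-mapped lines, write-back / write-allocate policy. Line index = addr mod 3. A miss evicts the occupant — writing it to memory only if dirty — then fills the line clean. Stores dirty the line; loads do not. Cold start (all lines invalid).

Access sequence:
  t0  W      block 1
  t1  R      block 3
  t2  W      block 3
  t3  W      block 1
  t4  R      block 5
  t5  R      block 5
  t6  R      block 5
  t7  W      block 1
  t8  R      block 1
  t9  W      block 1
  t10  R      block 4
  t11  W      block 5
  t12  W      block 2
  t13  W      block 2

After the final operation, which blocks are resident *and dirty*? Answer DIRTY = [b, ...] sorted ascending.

0: W B1 → L1 miss [D]
1: R B3 → L0 miss [-]
2: W B3 → L0 hit [D]
3: W B1 → L1 hit [D]
4: R B5 → L2 miss [-]
5: R B5 → L2 hit [-]
6: R B5 → L2 hit [-]
7: W B1 → L1 hit [D]
8: R B1 → L1 hit [D]
9: W B1 → L1 hit [D]
10: R B4 → L1 miss wb→B1 [-]
11: W B5 → L2 hit [D]
12: W B2 → L2 miss wb→B5 [D]
13: W B2 → L2 hit [D]

DIRTY = [2, 3]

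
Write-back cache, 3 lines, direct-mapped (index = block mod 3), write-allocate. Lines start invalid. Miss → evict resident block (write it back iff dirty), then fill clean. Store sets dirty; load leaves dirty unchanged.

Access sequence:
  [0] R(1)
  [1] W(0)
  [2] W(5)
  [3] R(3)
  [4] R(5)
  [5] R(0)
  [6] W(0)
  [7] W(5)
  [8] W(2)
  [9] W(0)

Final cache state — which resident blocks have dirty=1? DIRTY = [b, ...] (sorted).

DIRTY = [0, 2]

0: R B1 → L1 miss [-]
1: W B0 → L0 miss [D]
2: W B5 → L2 miss [D]
3: R B3 → L0 miss wb→B0 [-]
4: R B5 → L2 hit [D]
5: R B0 → L0 miss [-]
6: W B0 → L0 hit [D]
7: W B5 → L2 hit [D]
8: W B2 → L2 miss wb→B5 [D]
9: W B0 → L0 hit [D]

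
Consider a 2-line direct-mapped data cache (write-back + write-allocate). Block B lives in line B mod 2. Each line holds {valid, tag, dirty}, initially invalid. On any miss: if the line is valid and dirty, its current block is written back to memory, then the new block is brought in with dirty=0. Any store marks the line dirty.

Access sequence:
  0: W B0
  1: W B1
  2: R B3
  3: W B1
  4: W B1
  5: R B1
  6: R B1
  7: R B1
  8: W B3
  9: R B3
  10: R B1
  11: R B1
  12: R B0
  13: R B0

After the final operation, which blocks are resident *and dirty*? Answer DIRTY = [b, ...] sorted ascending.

0: W B0 -> L0 miss  d=D]
1: W B1 -> L1 miss  d=D]
2: R B3 -> L1 miss wb->B1  d=-]
3: W B1 -> L1 miss  d=D]
4: W B1 -> L1 hit  d=D]
5: R B1 -> L1 hit  d=D]
6: R B1 -> L1 hit  d=D]
7: R B1 -> L1 hit  d=D]
8: W B3 -> L1 miss wb->B1  d=D]
9: R B3 -> L1 hit  d=D]
10: R B1 -> L1 miss wb->B3  d=-]
11: R B1 -> L1 hit  d=-]
12: R B0 -> L0 hit  d=D]
13: R B0 -> L0 hit  d=D]

DIRTY = [0]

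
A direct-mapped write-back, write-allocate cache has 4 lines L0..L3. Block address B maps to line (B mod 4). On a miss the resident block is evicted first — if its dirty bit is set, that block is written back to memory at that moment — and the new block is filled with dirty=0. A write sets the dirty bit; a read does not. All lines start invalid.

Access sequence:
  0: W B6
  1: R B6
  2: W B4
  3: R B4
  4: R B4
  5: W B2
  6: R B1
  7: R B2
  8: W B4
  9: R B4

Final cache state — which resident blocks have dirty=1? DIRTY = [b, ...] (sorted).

  0 | W B6 → L2 miss [D]
  1 | R B6 → L2 hit [D]
  2 | W B4 → L0 miss [D]
  3 | R B4 → L0 hit [D]
  4 | R B4 → L0 hit [D]
  5 | W B2 → L2 miss wb→B6 [D]
  6 | R B1 → L1 miss [-]
  7 | R B2 → L2 hit [D]
  8 | W B4 → L0 hit [D]
  9 | R B4 → L0 hit [D]

DIRTY = [2, 4]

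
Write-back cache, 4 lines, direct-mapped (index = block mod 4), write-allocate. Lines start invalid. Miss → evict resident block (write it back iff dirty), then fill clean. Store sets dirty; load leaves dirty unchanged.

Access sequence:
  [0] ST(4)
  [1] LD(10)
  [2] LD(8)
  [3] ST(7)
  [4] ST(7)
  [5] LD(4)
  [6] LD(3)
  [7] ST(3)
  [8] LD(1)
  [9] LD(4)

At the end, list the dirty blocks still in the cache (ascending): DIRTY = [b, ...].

DIRTY = [3]

  0 | W B4 → L0 miss [D]
  1 | R B10 → L2 miss [-]
  2 | R B8 → L0 miss wb→B4 [-]
  3 | W B7 → L3 miss [D]
  4 | W B7 → L3 hit [D]
  5 | R B4 → L0 miss [-]
  6 | R B3 → L3 miss wb→B7 [-]
  7 | W B3 → L3 hit [D]
  8 | R B1 → L1 miss [-]
  9 | R B4 → L0 hit [-]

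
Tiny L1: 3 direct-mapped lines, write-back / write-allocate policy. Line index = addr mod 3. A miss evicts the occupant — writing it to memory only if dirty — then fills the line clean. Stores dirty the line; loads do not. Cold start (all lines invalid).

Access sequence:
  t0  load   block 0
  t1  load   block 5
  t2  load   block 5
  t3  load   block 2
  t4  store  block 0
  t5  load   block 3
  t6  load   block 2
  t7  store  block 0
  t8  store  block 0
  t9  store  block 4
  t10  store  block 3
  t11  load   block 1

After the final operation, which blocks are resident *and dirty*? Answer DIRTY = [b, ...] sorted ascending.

DIRTY = [3]

0: R B0 → L0 miss [-]
1: R B5 → L2 miss [-]
2: R B5 → L2 hit [-]
3: R B2 → L2 miss [-]
4: W B0 → L0 hit [D]
5: R B3 → L0 miss wb→B0 [-]
6: R B2 → L2 hit [-]
7: W B0 → L0 miss [D]
8: W B0 → L0 hit [D]
9: W B4 → L1 miss [D]
10: W B3 → L0 miss wb→B0 [D]
11: R B1 → L1 miss wb→B4 [-]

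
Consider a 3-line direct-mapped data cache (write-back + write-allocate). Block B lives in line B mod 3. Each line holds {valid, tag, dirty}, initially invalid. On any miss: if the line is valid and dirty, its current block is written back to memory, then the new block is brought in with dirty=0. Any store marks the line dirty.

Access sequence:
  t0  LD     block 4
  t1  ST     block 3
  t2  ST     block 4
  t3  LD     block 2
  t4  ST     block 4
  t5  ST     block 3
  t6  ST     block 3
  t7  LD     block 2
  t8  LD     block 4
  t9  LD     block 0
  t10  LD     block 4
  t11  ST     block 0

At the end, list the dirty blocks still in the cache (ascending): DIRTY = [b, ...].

0: R B4 → L1 miss [-]
1: W B3 → L0 miss [D]
2: W B4 → L1 hit [D]
3: R B2 → L2 miss [-]
4: W B4 → L1 hit [D]
5: W B3 → L0 hit [D]
6: W B3 → L0 hit [D]
7: R B2 → L2 hit [-]
8: R B4 → L1 hit [D]
9: R B0 → L0 miss wb→B3 [-]
10: R B4 → L1 hit [D]
11: W B0 → L0 hit [D]

DIRTY = [0, 4]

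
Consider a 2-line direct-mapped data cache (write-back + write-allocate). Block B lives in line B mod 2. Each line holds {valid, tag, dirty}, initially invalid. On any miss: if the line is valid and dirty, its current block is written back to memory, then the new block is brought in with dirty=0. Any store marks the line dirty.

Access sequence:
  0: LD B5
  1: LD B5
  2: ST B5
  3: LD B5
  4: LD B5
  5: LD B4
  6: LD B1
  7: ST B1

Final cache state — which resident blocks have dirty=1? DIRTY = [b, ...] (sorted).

DIRTY = [1]

  0 | R B5 → L1 miss [-]
  1 | R B5 → L1 hit [-]
  2 | W B5 → L1 hit [D]
  3 | R B5 → L1 hit [D]
  4 | R B5 → L1 hit [D]
  5 | R B4 → L0 miss [-]
  6 | R B1 → L1 miss wb→B5 [-]
  7 | W B1 → L1 hit [D]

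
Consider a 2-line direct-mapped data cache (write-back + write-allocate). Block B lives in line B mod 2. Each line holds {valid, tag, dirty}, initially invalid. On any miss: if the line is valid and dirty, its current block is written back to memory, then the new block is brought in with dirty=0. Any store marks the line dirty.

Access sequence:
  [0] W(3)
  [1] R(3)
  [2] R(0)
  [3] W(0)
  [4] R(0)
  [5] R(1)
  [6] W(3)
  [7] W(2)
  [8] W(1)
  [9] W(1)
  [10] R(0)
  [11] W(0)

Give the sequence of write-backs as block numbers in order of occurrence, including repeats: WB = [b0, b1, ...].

0: W B3 → L1 miss [D]
1: R B3 → L1 hit [D]
2: R B0 → L0 miss [-]
3: W B0 → L0 hit [D]
4: R B0 → L0 hit [D]
5: R B1 → L1 miss wb→B3 [-]
6: W B3 → L1 miss [D]
7: W B2 → L0 miss wb→B0 [D]
8: W B1 → L1 miss wb→B3 [D]
9: W B1 → L1 hit [D]
10: R B0 → L0 miss wb→B2 [-]
11: W B0 → L0 hit [D]

WB = [3, 0, 3, 2]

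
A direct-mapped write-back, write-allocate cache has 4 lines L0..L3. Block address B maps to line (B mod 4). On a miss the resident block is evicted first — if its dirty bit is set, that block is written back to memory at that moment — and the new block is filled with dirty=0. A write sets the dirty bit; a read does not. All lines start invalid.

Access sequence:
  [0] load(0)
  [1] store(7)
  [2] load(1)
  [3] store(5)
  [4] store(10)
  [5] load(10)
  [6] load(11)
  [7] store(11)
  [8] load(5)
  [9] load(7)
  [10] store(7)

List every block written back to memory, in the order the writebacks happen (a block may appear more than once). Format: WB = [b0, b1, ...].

0: R B0 -> L0 miss  d=-]
1: W B7 -> L3 miss  d=D]
2: R B1 -> L1 miss  d=-]
3: W B5 -> L1 miss  d=D]
4: W B10 -> L2 miss  d=D]
5: R B10 -> L2 hit  d=D]
6: R B11 -> L3 miss wb->B7  d=-]
7: W B11 -> L3 hit  d=D]
8: R B5 -> L1 hit  d=D]
9: R B7 -> L3 miss wb->B11  d=-]
10: W B7 -> L3 hit  d=D]

WB = [7, 11]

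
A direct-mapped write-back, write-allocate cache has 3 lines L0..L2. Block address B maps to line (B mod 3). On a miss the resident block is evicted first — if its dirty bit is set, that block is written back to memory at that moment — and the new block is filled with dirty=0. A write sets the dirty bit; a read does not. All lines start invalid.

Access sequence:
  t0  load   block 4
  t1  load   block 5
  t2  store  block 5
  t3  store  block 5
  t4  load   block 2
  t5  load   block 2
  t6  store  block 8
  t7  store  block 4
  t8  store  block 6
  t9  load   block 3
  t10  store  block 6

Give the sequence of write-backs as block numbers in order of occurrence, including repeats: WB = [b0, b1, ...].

  0 | R B4 → L1 miss [-]
  1 | R B5 → L2 miss [-]
  2 | W B5 → L2 hit [D]
  3 | W B5 → L2 hit [D]
  4 | R B2 → L2 miss wb→B5 [-]
  5 | R B2 → L2 hit [-]
  6 | W B8 → L2 miss [D]
  7 | W B4 → L1 hit [D]
  8 | W B6 → L0 miss [D]
  9 | R B3 → L0 miss wb→B6 [-]
  10 | W B6 → L0 miss [D]

WB = [5, 6]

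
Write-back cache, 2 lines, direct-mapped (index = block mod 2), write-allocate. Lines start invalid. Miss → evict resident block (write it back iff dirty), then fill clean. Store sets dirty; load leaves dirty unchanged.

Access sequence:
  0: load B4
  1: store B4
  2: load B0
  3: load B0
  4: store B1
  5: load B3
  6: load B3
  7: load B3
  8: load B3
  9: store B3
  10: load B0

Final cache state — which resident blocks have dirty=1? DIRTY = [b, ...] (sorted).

DIRTY = [3]

0: R B4 → L0 miss [-]
1: W B4 → L0 hit [D]
2: R B0 → L0 miss wb→B4 [-]
3: R B0 → L0 hit [-]
4: W B1 → L1 miss [D]
5: R B3 → L1 miss wb→B1 [-]
6: R B3 → L1 hit [-]
7: R B3 → L1 hit [-]
8: R B3 → L1 hit [-]
9: W B3 → L1 hit [D]
10: R B0 → L0 hit [-]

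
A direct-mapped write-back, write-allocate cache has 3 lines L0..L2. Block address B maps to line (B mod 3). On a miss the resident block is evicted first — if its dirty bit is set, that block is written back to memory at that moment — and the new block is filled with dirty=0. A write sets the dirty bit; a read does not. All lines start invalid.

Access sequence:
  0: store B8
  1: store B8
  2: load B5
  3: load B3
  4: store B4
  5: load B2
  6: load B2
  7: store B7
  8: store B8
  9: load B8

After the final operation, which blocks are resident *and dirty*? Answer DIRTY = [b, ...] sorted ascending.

0: W B8 → L2 miss [D]
1: W B8 → L2 hit [D]
2: R B5 → L2 miss wb→B8 [-]
3: R B3 → L0 miss [-]
4: W B4 → L1 miss [D]
5: R B2 → L2 miss [-]
6: R B2 → L2 hit [-]
7: W B7 → L1 miss wb→B4 [D]
8: W B8 → L2 miss [D]
9: R B8 → L2 hit [D]

DIRTY = [7, 8]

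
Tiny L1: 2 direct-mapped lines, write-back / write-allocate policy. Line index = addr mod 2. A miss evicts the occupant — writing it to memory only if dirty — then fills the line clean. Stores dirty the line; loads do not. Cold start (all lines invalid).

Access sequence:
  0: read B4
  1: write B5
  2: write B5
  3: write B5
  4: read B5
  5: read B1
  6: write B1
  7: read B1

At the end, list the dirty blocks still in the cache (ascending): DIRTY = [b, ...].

0: R B4 -> L0 miss  d=-]
1: W B5 -> L1 miss  d=D]
2: W B5 -> L1 hit  d=D]
3: W B5 -> L1 hit  d=D]
4: R B5 -> L1 hit  d=D]
5: R B1 -> L1 miss wb->B5  d=-]
6: W B1 -> L1 hit  d=D]
7: R B1 -> L1 hit  d=D]

DIRTY = [1]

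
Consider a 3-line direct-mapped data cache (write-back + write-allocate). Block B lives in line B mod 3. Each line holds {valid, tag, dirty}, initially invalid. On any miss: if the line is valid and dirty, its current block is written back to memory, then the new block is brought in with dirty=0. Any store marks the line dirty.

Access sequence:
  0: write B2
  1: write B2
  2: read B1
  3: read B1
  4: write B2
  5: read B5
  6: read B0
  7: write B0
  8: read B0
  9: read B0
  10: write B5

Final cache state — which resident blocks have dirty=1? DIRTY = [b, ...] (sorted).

0: W B2 → L2 miss [D]
1: W B2 → L2 hit [D]
2: R B1 → L1 miss [-]
3: R B1 → L1 hit [-]
4: W B2 → L2 hit [D]
5: R B5 → L2 miss wb→B2 [-]
6: R B0 → L0 miss [-]
7: W B0 → L0 hit [D]
8: R B0 → L0 hit [D]
9: R B0 → L0 hit [D]
10: W B5 → L2 hit [D]

DIRTY = [0, 5]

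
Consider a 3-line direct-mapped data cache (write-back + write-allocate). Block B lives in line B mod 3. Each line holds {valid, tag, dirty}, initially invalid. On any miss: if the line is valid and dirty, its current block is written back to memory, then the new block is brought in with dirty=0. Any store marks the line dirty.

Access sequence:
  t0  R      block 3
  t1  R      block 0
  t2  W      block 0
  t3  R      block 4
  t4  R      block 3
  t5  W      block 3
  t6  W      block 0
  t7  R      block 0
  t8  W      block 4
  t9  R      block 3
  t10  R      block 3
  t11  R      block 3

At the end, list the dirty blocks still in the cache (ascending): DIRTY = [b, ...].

DIRTY = [4]

  0 | R B3 → L0 miss [-]
  1 | R B0 → L0 miss [-]
  2 | W B0 → L0 hit [D]
  3 | R B4 → L1 miss [-]
  4 | R B3 → L0 miss wb→B0 [-]
  5 | W B3 → L0 hit [D]
  6 | W B0 → L0 miss wb→B3 [D]
  7 | R B0 → L0 hit [D]
  8 | W B4 → L1 hit [D]
  9 | R B3 → L0 miss wb→B0 [-]
  10 | R B3 → L0 hit [-]
  11 | R B3 → L0 hit [-]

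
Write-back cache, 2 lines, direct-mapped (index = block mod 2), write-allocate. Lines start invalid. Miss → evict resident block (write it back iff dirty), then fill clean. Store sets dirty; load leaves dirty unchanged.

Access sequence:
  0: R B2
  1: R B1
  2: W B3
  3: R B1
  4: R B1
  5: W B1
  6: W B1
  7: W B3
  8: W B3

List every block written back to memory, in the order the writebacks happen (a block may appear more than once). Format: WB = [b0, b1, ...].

0: R B2 -> L0 miss  d=-]
1: R B1 -> L1 miss  d=-]
2: W B3 -> L1 miss  d=D]
3: R B1 -> L1 miss wb->B3  d=-]
4: R B1 -> L1 hit  d=-]
5: W B1 -> L1 hit  d=D]
6: W B1 -> L1 hit  d=D]
7: W B3 -> L1 miss wb->B1  d=D]
8: W B3 -> L1 hit  d=D]

WB = [3, 1]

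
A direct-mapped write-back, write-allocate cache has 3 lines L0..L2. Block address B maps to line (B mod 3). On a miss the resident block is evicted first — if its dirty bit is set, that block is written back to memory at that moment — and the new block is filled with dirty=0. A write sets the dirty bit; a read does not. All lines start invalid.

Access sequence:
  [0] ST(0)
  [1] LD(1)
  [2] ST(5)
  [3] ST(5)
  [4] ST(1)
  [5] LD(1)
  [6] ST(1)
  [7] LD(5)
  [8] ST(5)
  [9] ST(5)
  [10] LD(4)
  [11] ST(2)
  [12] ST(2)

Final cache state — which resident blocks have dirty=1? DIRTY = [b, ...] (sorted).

0: W B0 → L0 miss [D]
1: R B1 → L1 miss [-]
2: W B5 → L2 miss [D]
3: W B5 → L2 hit [D]
4: W B1 → L1 hit [D]
5: R B1 → L1 hit [D]
6: W B1 → L1 hit [D]
7: R B5 → L2 hit [D]
8: W B5 → L2 hit [D]
9: W B5 → L2 hit [D]
10: R B4 → L1 miss wb→B1 [-]
11: W B2 → L2 miss wb→B5 [D]
12: W B2 → L2 hit [D]

DIRTY = [0, 2]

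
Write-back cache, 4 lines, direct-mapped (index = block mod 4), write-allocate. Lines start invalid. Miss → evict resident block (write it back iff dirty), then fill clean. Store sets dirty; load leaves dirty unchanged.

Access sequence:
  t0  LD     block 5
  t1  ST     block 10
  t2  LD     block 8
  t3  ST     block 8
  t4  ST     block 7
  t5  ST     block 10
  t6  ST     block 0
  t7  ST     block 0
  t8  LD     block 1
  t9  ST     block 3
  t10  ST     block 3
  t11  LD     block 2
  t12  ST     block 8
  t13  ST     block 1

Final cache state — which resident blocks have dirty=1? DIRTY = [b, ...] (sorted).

DIRTY = [1, 3, 8]

0: R B5 -> L1 miss  d=-]
1: W B10 -> L2 miss  d=D]
2: R B8 -> L0 miss  d=-]
3: W B8 -> L0 hit  d=D]
4: W B7 -> L3 miss  d=D]
5: W B10 -> L2 hit  d=D]
6: W B0 -> L0 miss wb->B8  d=D]
7: W B0 -> L0 hit  d=D]
8: R B1 -> L1 miss  d=-]
9: W B3 -> L3 miss wb->B7  d=D]
10: W B3 -> L3 hit  d=D]
11: R B2 -> L2 miss wb->B10  d=-]
12: W B8 -> L0 miss wb->B0  d=D]
13: W B1 -> L1 hit  d=D]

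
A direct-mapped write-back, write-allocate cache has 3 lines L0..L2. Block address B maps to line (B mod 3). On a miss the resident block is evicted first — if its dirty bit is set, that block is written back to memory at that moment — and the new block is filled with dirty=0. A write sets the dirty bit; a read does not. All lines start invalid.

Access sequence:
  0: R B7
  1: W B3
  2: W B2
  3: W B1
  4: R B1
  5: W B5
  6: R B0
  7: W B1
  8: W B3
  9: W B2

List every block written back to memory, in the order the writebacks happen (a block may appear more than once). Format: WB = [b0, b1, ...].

WB = [2, 3, 5]

0: R B7 -> L1 miss  d=-]
1: W B3 -> L0 miss  d=D]
2: W B2 -> L2 miss  d=D]
3: W B1 -> L1 miss  d=D]
4: R B1 -> L1 hit  d=D]
5: W B5 -> L2 miss wb->B2  d=D]
6: R B0 -> L0 miss wb->B3  d=-]
7: W B1 -> L1 hit  d=D]
8: W B3 -> L0 miss  d=D]
9: W B2 -> L2 miss wb->B5  d=D]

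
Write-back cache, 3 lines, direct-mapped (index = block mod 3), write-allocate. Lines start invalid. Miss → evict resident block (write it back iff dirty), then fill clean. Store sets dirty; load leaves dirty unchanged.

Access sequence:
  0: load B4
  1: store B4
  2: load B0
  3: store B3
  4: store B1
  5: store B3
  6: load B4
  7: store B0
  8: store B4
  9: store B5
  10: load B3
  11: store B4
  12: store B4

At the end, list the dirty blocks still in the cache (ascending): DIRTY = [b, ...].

0: R B4 -> L1 miss  d=-]
1: W B4 -> L1 hit  d=D]
2: R B0 -> L0 miss  d=-]
3: W B3 -> L0 miss  d=D]
4: W B1 -> L1 miss wb->B4  d=D]
5: W B3 -> L0 hit  d=D]
6: R B4 -> L1 miss wb->B1  d=-]
7: W B0 -> L0 miss wb->B3  d=D]
8: W B4 -> L1 hit  d=D]
9: W B5 -> L2 miss  d=D]
10: R B3 -> L0 miss wb->B0  d=-]
11: W B4 -> L1 hit  d=D]
12: W B4 -> L1 hit  d=D]

DIRTY = [4, 5]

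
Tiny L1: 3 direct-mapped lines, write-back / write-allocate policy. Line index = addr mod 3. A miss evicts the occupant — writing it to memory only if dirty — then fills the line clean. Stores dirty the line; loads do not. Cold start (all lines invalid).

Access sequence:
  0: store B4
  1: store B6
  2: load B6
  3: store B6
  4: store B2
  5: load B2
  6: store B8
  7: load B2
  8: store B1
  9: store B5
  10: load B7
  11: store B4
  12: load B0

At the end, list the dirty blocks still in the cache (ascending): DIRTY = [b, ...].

DIRTY = [4, 5]

0: W B4 -> L1 miss  d=D]
1: W B6 -> L0 miss  d=D]
2: R B6 -> L0 hit  d=D]
3: W B6 -> L0 hit  d=D]
4: W B2 -> L2 miss  d=D]
5: R B2 -> L2 hit  d=D]
6: W B8 -> L2 miss wb->B2  d=D]
7: R B2 -> L2 miss wb->B8  d=-]
8: W B1 -> L1 miss wb->B4  d=D]
9: W B5 -> L2 miss  d=D]
10: R B7 -> L1 miss wb->B1  d=-]
11: W B4 -> L1 miss  d=D]
12: R B0 -> L0 miss wb->B6  d=-]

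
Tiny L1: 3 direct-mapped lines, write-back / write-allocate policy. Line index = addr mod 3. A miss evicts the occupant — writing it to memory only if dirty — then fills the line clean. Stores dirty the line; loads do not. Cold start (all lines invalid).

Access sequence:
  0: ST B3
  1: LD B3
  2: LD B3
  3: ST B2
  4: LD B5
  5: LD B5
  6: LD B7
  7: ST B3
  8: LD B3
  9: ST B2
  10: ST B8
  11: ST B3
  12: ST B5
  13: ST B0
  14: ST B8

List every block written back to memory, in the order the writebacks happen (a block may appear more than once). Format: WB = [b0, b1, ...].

WB = [2, 2, 8, 3, 5]

  0 | W B3 → L0 miss [D]
  1 | R B3 → L0 hit [D]
  2 | R B3 → L0 hit [D]
  3 | W B2 → L2 miss [D]
  4 | R B5 → L2 miss wb→B2 [-]
  5 | R B5 → L2 hit [-]
  6 | R B7 → L1 miss [-]
  7 | W B3 → L0 hit [D]
  8 | R B3 → L0 hit [D]
  9 | W B2 → L2 miss [D]
  10 | W B8 → L2 miss wb→B2 [D]
  11 | W B3 → L0 hit [D]
  12 | W B5 → L2 miss wb→B8 [D]
  13 | W B0 → L0 miss wb→B3 [D]
  14 | W B8 → L2 miss wb→B5 [D]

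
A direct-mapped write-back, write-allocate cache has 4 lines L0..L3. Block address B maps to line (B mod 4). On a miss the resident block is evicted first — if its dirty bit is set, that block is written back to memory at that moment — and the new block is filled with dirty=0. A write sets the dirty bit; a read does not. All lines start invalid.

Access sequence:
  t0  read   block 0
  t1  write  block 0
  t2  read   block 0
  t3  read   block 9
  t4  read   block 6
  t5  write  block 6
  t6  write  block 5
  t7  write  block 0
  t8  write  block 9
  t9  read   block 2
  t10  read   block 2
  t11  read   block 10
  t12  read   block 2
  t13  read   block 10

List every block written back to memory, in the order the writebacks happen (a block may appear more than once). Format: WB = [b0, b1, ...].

0: R B0 → L0 miss [-]
1: W B0 → L0 hit [D]
2: R B0 → L0 hit [D]
3: R B9 → L1 miss [-]
4: R B6 → L2 miss [-]
5: W B6 → L2 hit [D]
6: W B5 → L1 miss [D]
7: W B0 → L0 hit [D]
8: W B9 → L1 miss wb→B5 [D]
9: R B2 → L2 miss wb→B6 [-]
10: R B2 → L2 hit [-]
11: R B10 → L2 miss [-]
12: R B2 → L2 miss [-]
13: R B10 → L2 miss [-]

WB = [5, 6]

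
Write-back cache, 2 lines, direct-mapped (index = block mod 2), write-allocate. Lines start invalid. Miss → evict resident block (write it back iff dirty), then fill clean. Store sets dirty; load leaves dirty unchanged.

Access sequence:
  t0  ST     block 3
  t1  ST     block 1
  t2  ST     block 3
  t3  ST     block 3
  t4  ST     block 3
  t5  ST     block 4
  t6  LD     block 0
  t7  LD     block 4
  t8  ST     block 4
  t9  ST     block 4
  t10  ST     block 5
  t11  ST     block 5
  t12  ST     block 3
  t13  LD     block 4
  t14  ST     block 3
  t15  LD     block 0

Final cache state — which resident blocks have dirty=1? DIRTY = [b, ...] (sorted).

  0 | W B3 → L1 miss [D]
  1 | W B1 → L1 miss wb→B3 [D]
  2 | W B3 → L1 miss wb→B1 [D]
  3 | W B3 → L1 hit [D]
  4 | W B3 → L1 hit [D]
  5 | W B4 → L0 miss [D]
  6 | R B0 → L0 miss wb→B4 [-]
  7 | R B4 → L0 miss [-]
  8 | W B4 → L0 hit [D]
  9 | W B4 → L0 hit [D]
  10 | W B5 → L1 miss wb→B3 [D]
  11 | W B5 → L1 hit [D]
  12 | W B3 → L1 miss wb→B5 [D]
  13 | R B4 → L0 hit [D]
  14 | W B3 → L1 hit [D]
  15 | R B0 → L0 miss wb→B4 [-]

DIRTY = [3]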